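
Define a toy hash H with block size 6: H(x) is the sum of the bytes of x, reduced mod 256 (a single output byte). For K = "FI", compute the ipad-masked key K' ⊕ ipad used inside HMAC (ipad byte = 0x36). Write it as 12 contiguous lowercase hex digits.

Key "FI" = 46 49 is 2 bytes ≤ B = 6; zero-pad to 6 bytes: K' = 46 49 00 00 00 00.
XOR each byte with 0x36: 46⊕36=70, 49⊕36=7f, 00⊕36=36, 00⊕36=36, 00⊕36=36, 00⊕36=36.

707f36363636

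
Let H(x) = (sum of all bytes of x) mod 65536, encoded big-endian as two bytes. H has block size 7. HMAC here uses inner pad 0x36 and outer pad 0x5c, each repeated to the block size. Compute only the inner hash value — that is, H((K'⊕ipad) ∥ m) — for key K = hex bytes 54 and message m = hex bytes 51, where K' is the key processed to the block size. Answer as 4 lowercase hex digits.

Key hex bytes 54 is 1 byte ≤ B = 7; zero-pad to 7 bytes: K' = 54 00 00 00 00 00 00.
K' ⊕ ipad = 62 36 36 36 36 36 36.
Inner input = 62 36 36 36 36 36 36 ∥ 51.
Inner hash: sum = 98+54+54+54+54+54+54+81 = 503 → 01 f7.

01f7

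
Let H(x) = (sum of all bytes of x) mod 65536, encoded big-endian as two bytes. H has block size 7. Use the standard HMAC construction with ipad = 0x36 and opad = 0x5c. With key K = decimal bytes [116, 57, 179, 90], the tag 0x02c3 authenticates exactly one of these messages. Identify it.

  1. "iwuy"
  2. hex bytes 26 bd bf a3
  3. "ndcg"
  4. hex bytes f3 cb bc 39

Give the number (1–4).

2

Key decimal bytes [116, 57, 179, 90] = 74 39 b3 5a is 4 bytes ≤ B = 7; zero-pad to 7 bytes: K' = 74 39 b3 5a 00 00 00.
K' ⊕ ipad = 42 0f 85 6c 36 36 36; K' ⊕ opad = 28 65 ef 06 5c 5c 5c.
m1: inner = H(42 0f 85 6c 36 36 36 69 77 75 79) = 03 b2; tag = H(28 65 ef 06 5c 5c 5c 03 b2) = 034b
m2: inner = H(42 0f 85 6c 36 36 36 26 bd bf a3) = 04 29; tag = H(28 65 ef 06 5c 5c 5c 04 29) = 02c3 ← matches
m3: inner = H(42 0f 85 6c 36 36 36 6e 64 63 67) = 03 80; tag = H(28 65 ef 06 5c 5c 5c 03 80) = 0319
m4: inner = H(42 0f 85 6c 36 36 36 f3 cb bc 39) = 04 97; tag = H(28 65 ef 06 5c 5c 5c 04 97) = 0331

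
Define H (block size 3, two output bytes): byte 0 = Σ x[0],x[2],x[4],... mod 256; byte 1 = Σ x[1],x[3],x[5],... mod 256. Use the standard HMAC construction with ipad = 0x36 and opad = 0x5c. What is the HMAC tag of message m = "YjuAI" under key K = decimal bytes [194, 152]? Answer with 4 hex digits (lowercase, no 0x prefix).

Key decimal bytes [194, 152] = c2 98 is 2 bytes ≤ B = 3; zero-pad to 3 bytes: K' = c2 98 00.
K' ⊕ ipad = f4 ae 36.  K' ⊕ opad = 9e c4 5c.
Inner input = (K'⊕ipad) ∥ m = f4 ae 36 ∥ 59 6a 75 41 49.
Inner hash: even-index sum = 469 mod 256 = 213; odd-index sum = 453 mod 256 = 197 → d5 c5.
Outer input = (K'⊕opad) ∥ inner = 9e c4 5c ∥ d5 c5.
Outer hash (tag): even-index sum = 447 mod 256 = 191; odd-index sum = 409 mod 256 = 153 → bf 99.

bf99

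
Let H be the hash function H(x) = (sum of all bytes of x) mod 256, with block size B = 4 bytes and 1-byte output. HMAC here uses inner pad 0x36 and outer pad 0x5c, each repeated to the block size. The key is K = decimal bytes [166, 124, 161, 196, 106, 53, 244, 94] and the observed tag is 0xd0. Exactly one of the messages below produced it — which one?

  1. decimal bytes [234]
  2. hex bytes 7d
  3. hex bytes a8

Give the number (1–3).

Key decimal bytes [166, 124, 161, 196, 106, 53, 244, 94] = a6 7c a1 c4 6a 35 f4 5e is 8 bytes > B = 4, so hash it first: H(key) = 78, then zero-pad to 4 bytes: K' = 78 00 00 00.
K' ⊕ ipad = 4e 36 36 36; K' ⊕ opad = 24 5c 5c 5c.
m1: inner = H(4e 36 36 36 ea) = da; tag = H(24 5c 5c 5c da) = 12
m2: inner = H(4e 36 36 36 7d) = 6d; tag = H(24 5c 5c 5c 6d) = a5
m3: inner = H(4e 36 36 36 a8) = 98; tag = H(24 5c 5c 5c 98) = d0 ← matches

3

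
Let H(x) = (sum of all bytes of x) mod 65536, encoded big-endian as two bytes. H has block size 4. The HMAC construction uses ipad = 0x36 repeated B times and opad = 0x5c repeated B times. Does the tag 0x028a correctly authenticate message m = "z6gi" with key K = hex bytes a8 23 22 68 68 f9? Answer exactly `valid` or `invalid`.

Key hex bytes a8 23 22 68 68 f9 is 6 bytes > B = 4, so hash it first: H(key) = 02 b6, then zero-pad to 4 bytes: K' = 02 b6 00 00.
K' ⊕ ipad = 34 80 36 36; K' ⊕ opad = 5e ea 5c 5c.
Inner hash: sum = 52+128+54+54+122+54+103+105 = 672 → 02 a0.
Outer hash (recomputed tag): sum = 94+234+92+92+2+160 = 674 → 02 a2.
Recomputed tag = 02a2; claimed = 028a → mismatch.

invalid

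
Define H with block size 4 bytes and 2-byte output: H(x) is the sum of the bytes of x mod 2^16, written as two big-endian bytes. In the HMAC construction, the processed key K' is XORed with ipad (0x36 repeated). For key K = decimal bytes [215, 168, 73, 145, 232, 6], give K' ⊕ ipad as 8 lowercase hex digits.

Key decimal bytes [215, 168, 73, 145, 232, 6] = d7 a8 49 91 e8 06 is 6 bytes > B = 4, so hash it first: H(key) = 03 47, then zero-pad to 4 bytes: K' = 03 47 00 00.
XOR each byte with 0x36: 03⊕36=35, 47⊕36=71, 00⊕36=36, 00⊕36=36.

35713636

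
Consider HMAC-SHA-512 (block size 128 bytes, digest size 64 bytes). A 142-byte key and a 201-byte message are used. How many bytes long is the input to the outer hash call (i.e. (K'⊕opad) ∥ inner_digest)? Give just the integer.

192

Key is 142 > 128 bytes, so it is hashed to 64 bytes then zero-padded to 128: |K'| = 128.
Outer input = (K'⊕opad) ∥ H(inner) → 128 + 64 = 192 bytes.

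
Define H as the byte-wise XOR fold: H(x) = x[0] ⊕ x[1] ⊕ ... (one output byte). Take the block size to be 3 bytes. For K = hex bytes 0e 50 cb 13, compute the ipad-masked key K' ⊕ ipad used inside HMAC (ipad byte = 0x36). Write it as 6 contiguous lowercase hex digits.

b03636

Key hex bytes 0e 50 cb 13 is 4 bytes > B = 3, so hash it first: H(key) = 86, then zero-pad to 3 bytes: K' = 86 00 00.
XOR each byte with 0x36: 86⊕36=b0, 00⊕36=36, 00⊕36=36.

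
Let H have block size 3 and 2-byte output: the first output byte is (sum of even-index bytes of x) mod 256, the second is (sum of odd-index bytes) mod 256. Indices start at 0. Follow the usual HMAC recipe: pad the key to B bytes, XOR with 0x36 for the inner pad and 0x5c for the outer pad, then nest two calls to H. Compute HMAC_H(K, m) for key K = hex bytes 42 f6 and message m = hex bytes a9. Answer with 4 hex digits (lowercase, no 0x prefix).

Key hex bytes 42 f6 is 2 bytes ≤ B = 3; zero-pad to 3 bytes: K' = 42 f6 00.
K' ⊕ ipad = 74 c0 36.  K' ⊕ opad = 1e aa 5c.
Inner input = (K'⊕ipad) ∥ m = 74 c0 36 ∥ a9.
Inner hash: even-index sum = 170 mod 256 = 170; odd-index sum = 361 mod 256 = 105 → aa 69.
Outer input = (K'⊕opad) ∥ inner = 1e aa 5c ∥ aa 69.
Outer hash (tag): even-index sum = 227 mod 256 = 227; odd-index sum = 340 mod 256 = 84 → e3 54.

e354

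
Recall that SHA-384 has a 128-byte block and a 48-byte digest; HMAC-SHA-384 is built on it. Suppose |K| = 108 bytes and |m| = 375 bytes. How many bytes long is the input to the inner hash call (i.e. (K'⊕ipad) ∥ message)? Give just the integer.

503

Key is 108 ≤ 128 bytes, zero-padded: |K'| = 128.
Inner input = (K'⊕ipad) ∥ m → 128 + 375 = 503 bytes.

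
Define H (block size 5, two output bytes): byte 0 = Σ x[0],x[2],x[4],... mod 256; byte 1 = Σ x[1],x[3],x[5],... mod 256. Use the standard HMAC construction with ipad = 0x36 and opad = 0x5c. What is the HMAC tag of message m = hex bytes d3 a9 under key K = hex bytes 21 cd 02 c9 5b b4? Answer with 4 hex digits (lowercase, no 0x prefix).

Key hex bytes 21 cd 02 c9 5b b4 is 6 bytes > B = 5, so hash it first: H(key) = 7e 4a, then zero-pad to 5 bytes: K' = 7e 4a 00 00 00.
K' ⊕ ipad = 48 7c 36 36 36.  K' ⊕ opad = 22 16 5c 5c 5c.
Inner input = (K'⊕ipad) ∥ m = 48 7c 36 36 36 ∥ d3 a9.
Inner hash: even-index sum = 349 mod 256 = 93; odd-index sum = 389 mod 256 = 133 → 5d 85.
Outer input = (K'⊕opad) ∥ inner = 22 16 5c 5c 5c ∥ 5d 85.
Outer hash (tag): even-index sum = 351 mod 256 = 95; odd-index sum = 207 mod 256 = 207 → 5f cf.

5fcf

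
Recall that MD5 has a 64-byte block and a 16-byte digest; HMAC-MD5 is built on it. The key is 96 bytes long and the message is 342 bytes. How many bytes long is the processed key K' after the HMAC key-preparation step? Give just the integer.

64

Key is 96 > 64 bytes, so it is hashed to 16 bytes then zero-padded to 64: |K'| = 64.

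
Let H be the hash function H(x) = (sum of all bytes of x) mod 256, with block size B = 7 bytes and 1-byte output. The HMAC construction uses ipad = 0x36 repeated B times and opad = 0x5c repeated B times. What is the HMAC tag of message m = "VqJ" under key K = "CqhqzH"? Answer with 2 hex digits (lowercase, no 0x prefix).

b5

Key "CqhqzH" = 43 71 68 71 7a 48 is 6 bytes ≤ B = 7; zero-pad to 7 bytes: K' = 43 71 68 71 7a 48 00.
K' ⊕ ipad = 75 47 5e 47 4c 7e 36.  K' ⊕ opad = 1f 2d 34 2d 26 14 5c.
Inner input = (K'⊕ipad) ∥ m = 75 47 5e 47 4c 7e 36 ∥ 56 71 4a.
Inner hash: sum = 117+71+94+71+76+126+54+86+113+74 = 882; mod 256 = 114 → 72.
Outer input = (K'⊕opad) ∥ inner = 1f 2d 34 2d 26 14 5c ∥ 72.
Outer hash (tag): sum = 31+45+52+45+38+20+92+114 = 437; mod 256 = 181 → b5.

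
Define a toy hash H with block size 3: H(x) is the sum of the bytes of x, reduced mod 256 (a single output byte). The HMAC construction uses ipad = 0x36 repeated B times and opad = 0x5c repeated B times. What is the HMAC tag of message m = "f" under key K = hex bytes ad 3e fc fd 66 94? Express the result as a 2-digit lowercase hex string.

Key hex bytes ad 3e fc fd 66 94 is 6 bytes > B = 3, so hash it first: H(key) = de, then zero-pad to 3 bytes: K' = de 00 00.
K' ⊕ ipad = e8 36 36.  K' ⊕ opad = 82 5c 5c.
Inner input = (K'⊕ipad) ∥ m = e8 36 36 ∥ 66.
Inner hash: sum = 232+54+54+102 = 442; mod 256 = 186 → ba.
Outer input = (K'⊕opad) ∥ inner = 82 5c 5c ∥ ba.
Outer hash (tag): sum = 130+92+92+186 = 500; mod 256 = 244 → f4.

f4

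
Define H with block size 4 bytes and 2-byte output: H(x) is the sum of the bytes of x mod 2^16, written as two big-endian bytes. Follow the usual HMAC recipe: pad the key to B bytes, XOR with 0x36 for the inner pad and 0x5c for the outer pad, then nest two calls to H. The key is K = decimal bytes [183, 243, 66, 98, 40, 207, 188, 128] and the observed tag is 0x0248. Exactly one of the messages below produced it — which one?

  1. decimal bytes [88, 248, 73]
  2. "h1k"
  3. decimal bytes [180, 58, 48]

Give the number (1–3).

Key decimal bytes [183, 243, 66, 98, 40, 207, 188, 128] = b7 f3 42 62 28 cf bc 80 is 8 bytes > B = 4, so hash it first: H(key) = 04 81, then zero-pad to 4 bytes: K' = 04 81 00 00.
K' ⊕ ipad = 32 b7 36 36; K' ⊕ opad = 58 dd 5c 5c.
m1: inner = H(32 b7 36 36 58 f8 49) = 02 ee; tag = H(58 dd 5c 5c 02 ee) = 02dd
m2: inner = H(32 b7 36 36 68 31 6b) = 02 59; tag = H(58 dd 5c 5c 02 59) = 0248 ← matches
m3: inner = H(32 b7 36 36 b4 3a 30) = 02 73; tag = H(58 dd 5c 5c 02 73) = 0262

2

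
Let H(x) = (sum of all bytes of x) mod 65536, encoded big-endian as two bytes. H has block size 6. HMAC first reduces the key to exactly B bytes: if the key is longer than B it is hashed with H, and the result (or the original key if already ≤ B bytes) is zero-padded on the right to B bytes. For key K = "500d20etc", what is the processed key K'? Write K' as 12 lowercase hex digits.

029700000000

|K| = 9 > B = 6, so first hash the key.
H(K): sum = 53+48+48+100+50+48+101+116+99 = 663 → 02 97.
Zero-pad H(K) = 02 97 to 6 bytes: K' = 02 97 00 00 00 00.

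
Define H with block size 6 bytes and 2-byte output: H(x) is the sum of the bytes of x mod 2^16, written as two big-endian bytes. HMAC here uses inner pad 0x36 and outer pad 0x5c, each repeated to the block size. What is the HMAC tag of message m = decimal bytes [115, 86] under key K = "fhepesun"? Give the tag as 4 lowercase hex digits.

0211

Key "fhepesun" = 66 68 65 70 65 73 75 6e is 8 bytes > B = 6, so hash it first: H(key) = 03 5e, then zero-pad to 6 bytes: K' = 03 5e 00 00 00 00.
K' ⊕ ipad = 35 68 36 36 36 36.  K' ⊕ opad = 5f 02 5c 5c 5c 5c.
Inner input = (K'⊕ipad) ∥ m = 35 68 36 36 36 36 ∥ 73 56.
Inner hash: sum = 53+104+54+54+54+54+115+86 = 574 → 02 3e.
Outer input = (K'⊕opad) ∥ inner = 5f 02 5c 5c 5c 5c ∥ 02 3e.
Outer hash (tag): sum = 95+2+92+92+92+92+2+62 = 529 → 02 11.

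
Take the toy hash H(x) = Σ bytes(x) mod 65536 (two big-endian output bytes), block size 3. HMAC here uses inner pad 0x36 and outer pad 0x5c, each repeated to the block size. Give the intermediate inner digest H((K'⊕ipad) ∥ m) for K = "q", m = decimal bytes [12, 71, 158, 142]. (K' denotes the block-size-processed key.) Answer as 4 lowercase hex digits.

0232

Key "q" = 71 is 1 byte ≤ B = 3; zero-pad to 3 bytes: K' = 71 00 00.
K' ⊕ ipad = 47 36 36.
Inner input = 47 36 36 ∥ 0c 47 9e 8e.
Inner hash: sum = 71+54+54+12+71+158+142 = 562 → 02 32.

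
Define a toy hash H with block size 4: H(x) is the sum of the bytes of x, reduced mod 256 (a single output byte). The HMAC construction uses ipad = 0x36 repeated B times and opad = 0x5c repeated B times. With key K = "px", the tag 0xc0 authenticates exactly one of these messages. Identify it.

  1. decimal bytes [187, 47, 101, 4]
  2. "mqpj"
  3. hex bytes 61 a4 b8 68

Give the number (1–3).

2

Key "px" = 70 78 is 2 bytes ≤ B = 4; zero-pad to 4 bytes: K' = 70 78 00 00.
K' ⊕ ipad = 46 4e 36 36; K' ⊕ opad = 2c 24 5c 5c.
m1: inner = H(46 4e 36 36 bb 2f 65 04) = 53; tag = H(2c 24 5c 5c 53) = 5b
m2: inner = H(46 4e 36 36 6d 71 70 6a) = b8; tag = H(2c 24 5c 5c b8) = c0 ← matches
m3: inner = H(46 4e 36 36 61 a4 b8 68) = 25; tag = H(2c 24 5c 5c 25) = 2d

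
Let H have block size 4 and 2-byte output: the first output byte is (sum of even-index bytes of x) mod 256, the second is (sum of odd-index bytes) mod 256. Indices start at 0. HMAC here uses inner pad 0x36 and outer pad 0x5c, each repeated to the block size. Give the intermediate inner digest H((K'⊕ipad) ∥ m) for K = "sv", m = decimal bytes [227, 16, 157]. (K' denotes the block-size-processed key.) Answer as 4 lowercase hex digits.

fb86

Key "sv" = 73 76 is 2 bytes ≤ B = 4; zero-pad to 4 bytes: K' = 73 76 00 00.
K' ⊕ ipad = 45 40 36 36.
Inner input = 45 40 36 36 ∥ e3 10 9d.
Inner hash: even-index sum = 507 mod 256 = 251; odd-index sum = 134 mod 256 = 134 → fb 86.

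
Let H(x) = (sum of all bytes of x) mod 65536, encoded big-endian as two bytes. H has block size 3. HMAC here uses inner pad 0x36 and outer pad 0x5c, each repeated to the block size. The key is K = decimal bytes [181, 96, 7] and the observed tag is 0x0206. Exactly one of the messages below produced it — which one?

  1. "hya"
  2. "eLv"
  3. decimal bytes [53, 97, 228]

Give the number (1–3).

Key decimal bytes [181, 96, 7] = b5 60 07 is exactly B = 3 bytes: K' = b5 60 07.
K' ⊕ ipad = 83 56 31; K' ⊕ opad = e9 3c 5b.
m1: inner = H(83 56 31 68 79 61) = 02 4c; tag = H(e9 3c 5b 02 4c) = 01ce
m2: inner = H(83 56 31 65 4c 76) = 02 31; tag = H(e9 3c 5b 02 31) = 01b3
m3: inner = H(83 56 31 35 61 e4) = 02 84; tag = H(e9 3c 5b 02 84) = 0206 ← matches

3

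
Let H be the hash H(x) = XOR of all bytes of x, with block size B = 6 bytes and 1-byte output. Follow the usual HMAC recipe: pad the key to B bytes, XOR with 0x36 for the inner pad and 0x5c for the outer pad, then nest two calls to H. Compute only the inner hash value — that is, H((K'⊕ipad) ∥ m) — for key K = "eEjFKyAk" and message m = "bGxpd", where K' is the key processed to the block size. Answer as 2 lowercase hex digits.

Key "eEjFKyAk" = 65 45 6a 46 4b 79 41 6b is 8 bytes > B = 6, so hash it first: H(key) = 14, then zero-pad to 6 bytes: K' = 14 00 00 00 00 00.
K' ⊕ ipad = 22 36 36 36 36 36.
Inner input = 22 36 36 36 36 36 ∥ 62 47 78 70 64.
Inner hash: XOR 22⊕36⊕36⊕36⊕36⊕36⊕62⊕47⊕78⊕70⊕64 = 5d.

5d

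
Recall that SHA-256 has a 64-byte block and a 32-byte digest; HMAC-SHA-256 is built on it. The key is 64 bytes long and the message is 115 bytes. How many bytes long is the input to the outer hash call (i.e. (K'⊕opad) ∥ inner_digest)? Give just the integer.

Key is 64 ≤ 64 bytes, zero-padded: |K'| = 64.
Outer input = (K'⊕opad) ∥ H(inner) → 64 + 32 = 96 bytes.

96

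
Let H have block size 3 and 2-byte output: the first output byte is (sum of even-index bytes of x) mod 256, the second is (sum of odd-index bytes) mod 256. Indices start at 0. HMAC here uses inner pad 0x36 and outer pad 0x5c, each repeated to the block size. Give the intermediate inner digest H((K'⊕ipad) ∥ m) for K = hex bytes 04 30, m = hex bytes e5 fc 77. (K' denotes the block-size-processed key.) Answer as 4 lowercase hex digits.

Key hex bytes 04 30 is 2 bytes ≤ B = 3; zero-pad to 3 bytes: K' = 04 30 00.
K' ⊕ ipad = 32 06 36.
Inner input = 32 06 36 ∥ e5 fc 77.
Inner hash: even-index sum = 356 mod 256 = 100; odd-index sum = 354 mod 256 = 98 → 64 62.

6462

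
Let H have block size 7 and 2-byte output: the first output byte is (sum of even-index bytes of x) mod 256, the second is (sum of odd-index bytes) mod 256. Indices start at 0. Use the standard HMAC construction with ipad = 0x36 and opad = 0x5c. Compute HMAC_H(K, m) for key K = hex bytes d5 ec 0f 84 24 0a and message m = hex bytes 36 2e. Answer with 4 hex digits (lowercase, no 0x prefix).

ae70

Key hex bytes d5 ec 0f 84 24 0a is 6 bytes ≤ B = 7; zero-pad to 7 bytes: K' = d5 ec 0f 84 24 0a 00.
K' ⊕ ipad = e3 da 39 b2 12 3c 36.  K' ⊕ opad = 89 b0 53 d8 78 56 5c.
Inner input = (K'⊕ipad) ∥ m = e3 da 39 b2 12 3c 36 ∥ 36 2e.
Inner hash: even-index sum = 402 mod 256 = 146; odd-index sum = 510 mod 256 = 254 → 92 fe.
Outer input = (K'⊕opad) ∥ inner = 89 b0 53 d8 78 56 5c ∥ 92 fe.
Outer hash (tag): even-index sum = 686 mod 256 = 174; odd-index sum = 624 mod 256 = 112 → ae 70.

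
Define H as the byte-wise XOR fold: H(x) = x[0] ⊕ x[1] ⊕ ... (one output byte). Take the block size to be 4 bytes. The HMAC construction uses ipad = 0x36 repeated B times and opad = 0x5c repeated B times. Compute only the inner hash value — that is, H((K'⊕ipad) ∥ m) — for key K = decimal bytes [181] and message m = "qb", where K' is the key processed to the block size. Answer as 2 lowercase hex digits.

a6

Key decimal bytes [181] = b5 is 1 byte ≤ B = 4; zero-pad to 4 bytes: K' = b5 00 00 00.
K' ⊕ ipad = 83 36 36 36.
Inner input = 83 36 36 36 ∥ 71 62.
Inner hash: XOR 83⊕36⊕36⊕36⊕71⊕62 = a6.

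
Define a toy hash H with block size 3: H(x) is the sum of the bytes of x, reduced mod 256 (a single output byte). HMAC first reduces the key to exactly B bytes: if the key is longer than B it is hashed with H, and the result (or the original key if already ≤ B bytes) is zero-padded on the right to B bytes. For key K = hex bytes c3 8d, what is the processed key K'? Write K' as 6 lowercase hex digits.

c38d00

Key hex bytes c3 8d is 2 bytes ≤ B = 3; zero-pad to 3 bytes: K' = c3 8d 00.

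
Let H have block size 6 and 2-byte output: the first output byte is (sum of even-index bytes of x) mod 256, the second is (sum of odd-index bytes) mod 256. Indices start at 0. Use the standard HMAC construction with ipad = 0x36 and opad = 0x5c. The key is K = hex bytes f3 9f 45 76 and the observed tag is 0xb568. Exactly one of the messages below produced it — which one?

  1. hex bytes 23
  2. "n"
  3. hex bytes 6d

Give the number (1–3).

1

Key hex bytes f3 9f 45 76 is 4 bytes ≤ B = 6; zero-pad to 6 bytes: K' = f3 9f 45 76 00 00.
K' ⊕ ipad = c5 a9 73 40 36 36; K' ⊕ opad = af c3 19 2a 5c 5c.
m1: inner = H(c5 a9 73 40 36 36 23) = 91 1f; tag = H(af c3 19 2a 5c 5c 91 1f) = b568 ← matches
m2: inner = H(c5 a9 73 40 36 36 6e) = dc 1f; tag = H(af c3 19 2a 5c 5c dc 1f) = 0068
m3: inner = H(c5 a9 73 40 36 36 6d) = db 1f; tag = H(af c3 19 2a 5c 5c db 1f) = ff68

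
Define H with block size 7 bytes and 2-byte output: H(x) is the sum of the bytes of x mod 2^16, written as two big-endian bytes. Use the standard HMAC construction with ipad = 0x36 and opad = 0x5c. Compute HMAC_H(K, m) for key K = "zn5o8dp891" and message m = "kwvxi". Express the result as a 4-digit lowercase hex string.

Key "zn5o8dp891" = 7a 6e 35 6f 38 64 70 38 39 31 is 10 bytes > B = 7, so hash it first: H(key) = 03 3a, then zero-pad to 7 bytes: K' = 03 3a 00 00 00 00 00.
K' ⊕ ipad = 35 0c 36 36 36 36 36.  K' ⊕ opad = 5f 66 5c 5c 5c 5c 5c.
Inner input = (K'⊕ipad) ∥ m = 35 0c 36 36 36 36 36 ∥ 6b 77 76 78 69.
Inner hash: sum = 53+12+54+54+54+54+54+107+119+118+120+105 = 904 → 03 88.
Outer input = (K'⊕opad) ∥ inner = 5f 66 5c 5c 5c 5c 5c ∥ 03 88.
Outer hash (tag): sum = 95+102+92+92+92+92+92+3+136 = 796 → 03 1c.

031c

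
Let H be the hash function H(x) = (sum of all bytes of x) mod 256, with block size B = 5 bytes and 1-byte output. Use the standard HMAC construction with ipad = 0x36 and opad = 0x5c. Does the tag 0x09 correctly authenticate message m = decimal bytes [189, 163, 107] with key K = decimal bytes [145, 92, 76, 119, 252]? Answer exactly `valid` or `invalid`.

valid

Key decimal bytes [145, 92, 76, 119, 252] = 91 5c 4c 77 fc is exactly B = 5 bytes: K' = 91 5c 4c 77 fc.
K' ⊕ ipad = a7 6a 7a 41 ca; K' ⊕ opad = cd 00 10 2b a0.
Inner hash: sum = 167+106+122+65+202+189+163+107 = 1121; mod 256 = 97 → 61.
Outer hash (recomputed tag): sum = 205+0+16+43+160+97 = 521; mod 256 = 9 → 09.
Recomputed tag = 09; claimed = 09 → match.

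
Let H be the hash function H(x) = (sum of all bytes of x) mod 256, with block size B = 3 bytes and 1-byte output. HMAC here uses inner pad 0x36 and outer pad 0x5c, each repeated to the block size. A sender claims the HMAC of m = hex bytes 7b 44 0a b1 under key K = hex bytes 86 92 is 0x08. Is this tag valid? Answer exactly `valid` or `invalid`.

valid

Key hex bytes 86 92 is 2 bytes ≤ B = 3; zero-pad to 3 bytes: K' = 86 92 00.
K' ⊕ ipad = b0 a4 36; K' ⊕ opad = da ce 5c.
Inner hash: sum = 176+164+54+123+68+10+177 = 772; mod 256 = 4 → 04.
Outer hash (recomputed tag): sum = 218+206+92+4 = 520; mod 256 = 8 → 08.
Recomputed tag = 08; claimed = 08 → match.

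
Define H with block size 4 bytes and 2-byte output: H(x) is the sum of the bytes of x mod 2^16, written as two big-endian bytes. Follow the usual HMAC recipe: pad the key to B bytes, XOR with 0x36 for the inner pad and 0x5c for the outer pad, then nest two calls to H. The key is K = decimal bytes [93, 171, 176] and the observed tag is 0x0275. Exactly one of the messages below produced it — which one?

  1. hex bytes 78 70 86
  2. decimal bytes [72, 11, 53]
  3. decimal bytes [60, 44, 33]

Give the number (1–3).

Key decimal bytes [93, 171, 176] = 5d ab b0 is 3 bytes ≤ B = 4; zero-pad to 4 bytes: K' = 5d ab b0 00.
K' ⊕ ipad = 6b 9d 86 36; K' ⊕ opad = 01 f7 ec 5c.
m1: inner = H(6b 9d 86 36 78 70 86) = 03 32; tag = H(01 f7 ec 5c 03 32) = 0275 ← matches
m2: inner = H(6b 9d 86 36 48 0b 35) = 02 4c; tag = H(01 f7 ec 5c 02 4c) = 028e
m3: inner = H(6b 9d 86 36 3c 2c 21) = 02 4d; tag = H(01 f7 ec 5c 02 4d) = 028f

1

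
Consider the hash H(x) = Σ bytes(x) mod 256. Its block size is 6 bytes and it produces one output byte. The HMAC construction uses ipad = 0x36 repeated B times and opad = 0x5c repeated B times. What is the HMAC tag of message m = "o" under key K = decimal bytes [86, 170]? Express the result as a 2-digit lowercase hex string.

Key decimal bytes [86, 170] = 56 aa is 2 bytes ≤ B = 6; zero-pad to 6 bytes: K' = 56 aa 00 00 00 00.
K' ⊕ ipad = 60 9c 36 36 36 36.  K' ⊕ opad = 0a f6 5c 5c 5c 5c.
Inner input = (K'⊕ipad) ∥ m = 60 9c 36 36 36 36 ∥ 6f.
Inner hash: sum = 96+156+54+54+54+54+111 = 579; mod 256 = 67 → 43.
Outer input = (K'⊕opad) ∥ inner = 0a f6 5c 5c 5c 5c ∥ 43.
Outer hash (tag): sum = 10+246+92+92+92+92+67 = 691; mod 256 = 179 → b3.

b3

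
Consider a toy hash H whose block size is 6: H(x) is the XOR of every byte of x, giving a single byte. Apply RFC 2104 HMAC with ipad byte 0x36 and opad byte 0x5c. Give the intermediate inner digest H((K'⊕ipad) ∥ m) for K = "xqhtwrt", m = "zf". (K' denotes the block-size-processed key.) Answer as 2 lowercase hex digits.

78

Key "xqhtwrt" = 78 71 68 74 77 72 74 is 7 bytes > B = 6, so hash it first: H(key) = 64, then zero-pad to 6 bytes: K' = 64 00 00 00 00 00.
K' ⊕ ipad = 52 36 36 36 36 36.
Inner input = 52 36 36 36 36 36 ∥ 7a 66.
Inner hash: XOR 52⊕36⊕36⊕36⊕36⊕36⊕7a⊕66 = 78.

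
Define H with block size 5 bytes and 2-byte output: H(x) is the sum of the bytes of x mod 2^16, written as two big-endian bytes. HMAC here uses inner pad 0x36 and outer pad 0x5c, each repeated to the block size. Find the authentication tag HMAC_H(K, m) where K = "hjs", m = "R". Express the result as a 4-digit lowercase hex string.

Key "hjs" = 68 6a 73 is 3 bytes ≤ B = 5; zero-pad to 5 bytes: K' = 68 6a 73 00 00.
K' ⊕ ipad = 5e 5c 45 36 36.  K' ⊕ opad = 34 36 2f 5c 5c.
Inner input = (K'⊕ipad) ∥ m = 5e 5c 45 36 36 ∥ 52.
Inner hash: sum = 94+92+69+54+54+82 = 445 → 01 bd.
Outer input = (K'⊕opad) ∥ inner = 34 36 2f 5c 5c ∥ 01 bd.
Outer hash (tag): sum = 52+54+47+92+92+1+189 = 527 → 02 0f.

020f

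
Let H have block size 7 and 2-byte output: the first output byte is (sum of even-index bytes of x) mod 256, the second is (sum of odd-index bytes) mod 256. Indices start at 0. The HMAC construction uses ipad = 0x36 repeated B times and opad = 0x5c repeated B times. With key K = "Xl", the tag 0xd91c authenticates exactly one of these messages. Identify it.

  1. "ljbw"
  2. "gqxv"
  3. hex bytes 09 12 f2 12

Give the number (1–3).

Key "Xl" = 58 6c is 2 bytes ≤ B = 7; zero-pad to 7 bytes: K' = 58 6c 00 00 00 00 00.
K' ⊕ ipad = 6e 5a 36 36 36 36 36; K' ⊕ opad = 04 30 5c 5c 5c 5c 5c.
m1: inner = H(6e 5a 36 36 36 36 36 6c 6a 62 77) = f1 94; tag = H(04 30 5c 5c 5c 5c 5c f1 94) = acd9
m2: inner = H(6e 5a 36 36 36 36 36 67 71 78 76) = f7 a5; tag = H(04 30 5c 5c 5c 5c 5c f7 a5) = bddf
m3: inner = H(6e 5a 36 36 36 36 36 09 12 f2 12) = 34 c1; tag = H(04 30 5c 5c 5c 5c 5c 34 c1) = d91c ← matches

3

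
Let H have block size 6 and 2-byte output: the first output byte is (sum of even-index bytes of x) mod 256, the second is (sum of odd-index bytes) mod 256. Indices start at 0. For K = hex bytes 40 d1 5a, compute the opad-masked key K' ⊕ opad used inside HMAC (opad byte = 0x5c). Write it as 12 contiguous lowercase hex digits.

1c8d065c5c5c

Key hex bytes 40 d1 5a is 3 bytes ≤ B = 6; zero-pad to 6 bytes: K' = 40 d1 5a 00 00 00.
XOR each byte with 0x5c: 40⊕5c=1c, d1⊕5c=8d, 5a⊕5c=06, 00⊕5c=5c, 00⊕5c=5c, 00⊕5c=5c.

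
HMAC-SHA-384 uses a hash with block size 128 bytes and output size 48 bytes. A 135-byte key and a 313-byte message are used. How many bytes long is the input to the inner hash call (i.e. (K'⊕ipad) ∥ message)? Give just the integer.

Key is 135 > 128 bytes, so it is hashed to 48 bytes then zero-padded to 128: |K'| = 128.
Inner input = (K'⊕ipad) ∥ m → 128 + 313 = 441 bytes.

441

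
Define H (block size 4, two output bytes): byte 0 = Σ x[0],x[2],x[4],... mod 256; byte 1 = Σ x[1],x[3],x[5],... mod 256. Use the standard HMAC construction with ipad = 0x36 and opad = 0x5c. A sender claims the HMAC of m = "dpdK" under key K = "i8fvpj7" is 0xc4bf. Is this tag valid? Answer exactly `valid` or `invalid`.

valid

Key "i8fvpj7" = 69 38 66 76 70 6a 37 is 7 bytes > B = 4, so hash it first: H(key) = 76 18, then zero-pad to 4 bytes: K' = 76 18 00 00.
K' ⊕ ipad = 40 2e 36 36; K' ⊕ opad = 2a 44 5c 5c.
Inner hash: even-index sum = 318 mod 256 = 62; odd-index sum = 287 mod 256 = 31 → 3e 1f.
Outer hash (recomputed tag): even-index sum = 196 mod 256 = 196; odd-index sum = 191 mod 256 = 191 → c4 bf.
Recomputed tag = c4bf; claimed = c4bf → match.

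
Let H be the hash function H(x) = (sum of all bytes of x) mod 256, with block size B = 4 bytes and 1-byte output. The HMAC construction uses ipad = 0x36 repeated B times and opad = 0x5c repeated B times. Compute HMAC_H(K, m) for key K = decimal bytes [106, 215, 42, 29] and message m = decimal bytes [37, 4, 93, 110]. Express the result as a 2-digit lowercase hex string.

Key decimal bytes [106, 215, 42, 29] = 6a d7 2a 1d is exactly B = 4 bytes: K' = 6a d7 2a 1d.
K' ⊕ ipad = 5c e1 1c 2b.  K' ⊕ opad = 36 8b 76 41.
Inner input = (K'⊕ipad) ∥ m = 5c e1 1c 2b ∥ 25 04 5d 6e.
Inner hash: sum = 92+225+28+43+37+4+93+110 = 632; mod 256 = 120 → 78.
Outer input = (K'⊕opad) ∥ inner = 36 8b 76 41 ∥ 78.
Outer hash (tag): sum = 54+139+118+65+120 = 496; mod 256 = 240 → f0.

f0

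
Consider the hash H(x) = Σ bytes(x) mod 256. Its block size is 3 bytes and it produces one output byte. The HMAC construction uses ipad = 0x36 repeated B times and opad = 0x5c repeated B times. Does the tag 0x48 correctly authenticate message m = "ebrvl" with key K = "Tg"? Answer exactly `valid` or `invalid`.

Key "Tg" = 54 67 is 2 bytes ≤ B = 3; zero-pad to 3 bytes: K' = 54 67 00.
K' ⊕ ipad = 62 51 36; K' ⊕ opad = 08 3b 5c.
Inner hash: sum = 98+81+54+101+98+114+118+108 = 772; mod 256 = 4 → 04.
Outer hash (recomputed tag): sum = 8+59+92+4 = 163 → a3.
Recomputed tag = a3; claimed = 48 → mismatch.

invalid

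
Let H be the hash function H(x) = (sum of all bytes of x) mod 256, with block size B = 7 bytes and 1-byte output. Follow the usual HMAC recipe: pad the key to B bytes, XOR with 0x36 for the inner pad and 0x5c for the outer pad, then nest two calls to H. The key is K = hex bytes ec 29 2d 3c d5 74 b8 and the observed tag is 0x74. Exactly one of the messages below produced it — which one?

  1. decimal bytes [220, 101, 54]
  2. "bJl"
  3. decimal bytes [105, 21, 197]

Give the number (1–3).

2

Key hex bytes ec 29 2d 3c d5 74 b8 is exactly B = 7 bytes: K' = ec 29 2d 3c d5 74 b8.
K' ⊕ ipad = da 1f 1b 0a e3 42 8e; K' ⊕ opad = b0 75 71 60 89 28 e4.
m1: inner = H(da 1f 1b 0a e3 42 8e dc 65 36) = 48; tag = H(b0 75 71 60 89 28 e4 48) = d3
m2: inner = H(da 1f 1b 0a e3 42 8e 62 4a 6c) = e9; tag = H(b0 75 71 60 89 28 e4 e9) = 74 ← matches
m3: inner = H(da 1f 1b 0a e3 42 8e 69 15 c5) = 14; tag = H(b0 75 71 60 89 28 e4 14) = 9f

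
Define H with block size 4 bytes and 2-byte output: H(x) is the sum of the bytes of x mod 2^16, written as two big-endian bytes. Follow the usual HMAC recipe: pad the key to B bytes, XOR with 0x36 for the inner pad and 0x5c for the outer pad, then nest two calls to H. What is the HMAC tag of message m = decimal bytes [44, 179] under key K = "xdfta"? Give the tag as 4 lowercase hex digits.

Key "xdfta" = 78 64 66 74 61 is 5 bytes > B = 4, so hash it first: H(key) = 02 17, then zero-pad to 4 bytes: K' = 02 17 00 00.
K' ⊕ ipad = 34 21 36 36.  K' ⊕ opad = 5e 4b 5c 5c.
Inner input = (K'⊕ipad) ∥ m = 34 21 36 36 ∥ 2c b3.
Inner hash: sum = 52+33+54+54+44+179 = 416 → 01 a0.
Outer input = (K'⊕opad) ∥ inner = 5e 4b 5c 5c ∥ 01 a0.
Outer hash (tag): sum = 94+75+92+92+1+160 = 514 → 02 02.

0202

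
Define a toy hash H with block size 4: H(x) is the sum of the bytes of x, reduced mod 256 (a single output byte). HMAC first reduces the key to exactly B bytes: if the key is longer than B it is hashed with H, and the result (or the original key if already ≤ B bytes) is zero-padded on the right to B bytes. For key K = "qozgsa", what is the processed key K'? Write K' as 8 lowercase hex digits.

95000000

|K| = 6 > B = 4, so first hash the key.
H(K): sum = 113+111+122+103+115+97 = 661; mod 256 = 149 → 95.
Zero-pad H(K) = 95 to 4 bytes: K' = 95 00 00 00.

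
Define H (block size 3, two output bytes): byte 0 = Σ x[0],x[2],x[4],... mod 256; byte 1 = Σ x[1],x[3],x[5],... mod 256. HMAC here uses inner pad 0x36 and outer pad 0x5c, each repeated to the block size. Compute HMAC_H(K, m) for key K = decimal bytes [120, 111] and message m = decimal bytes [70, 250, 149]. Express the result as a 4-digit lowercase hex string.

Key decimal bytes [120, 111] = 78 6f is 2 bytes ≤ B = 3; zero-pad to 3 bytes: K' = 78 6f 00.
K' ⊕ ipad = 4e 59 36.  K' ⊕ opad = 24 33 5c.
Inner input = (K'⊕ipad) ∥ m = 4e 59 36 ∥ 46 fa 95.
Inner hash: even-index sum = 382 mod 256 = 126; odd-index sum = 308 mod 256 = 52 → 7e 34.
Outer input = (K'⊕opad) ∥ inner = 24 33 5c ∥ 7e 34.
Outer hash (tag): even-index sum = 180 mod 256 = 180; odd-index sum = 177 mod 256 = 177 → b4 b1.

b4b1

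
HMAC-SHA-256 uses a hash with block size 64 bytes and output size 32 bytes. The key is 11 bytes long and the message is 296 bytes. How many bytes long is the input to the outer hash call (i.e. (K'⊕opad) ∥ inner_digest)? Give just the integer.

Key is 11 ≤ 64 bytes, zero-padded: |K'| = 64.
Outer input = (K'⊕opad) ∥ H(inner) → 64 + 32 = 96 bytes.

96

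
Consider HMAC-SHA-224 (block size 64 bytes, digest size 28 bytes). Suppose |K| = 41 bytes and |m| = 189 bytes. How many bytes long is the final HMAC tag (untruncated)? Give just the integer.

The tag is one SHA-224 digest: 28 bytes.

28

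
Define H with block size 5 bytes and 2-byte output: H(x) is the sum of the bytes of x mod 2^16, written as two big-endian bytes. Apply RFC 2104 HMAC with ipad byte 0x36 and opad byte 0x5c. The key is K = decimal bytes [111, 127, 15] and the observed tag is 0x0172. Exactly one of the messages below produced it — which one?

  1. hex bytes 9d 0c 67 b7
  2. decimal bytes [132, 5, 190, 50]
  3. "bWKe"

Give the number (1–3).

1

Key decimal bytes [111, 127, 15] = 6f 7f 0f is 3 bytes ≤ B = 5; zero-pad to 5 bytes: K' = 6f 7f 0f 00 00.
K' ⊕ ipad = 59 49 39 36 36; K' ⊕ opad = 33 23 53 5c 5c.
m1: inner = H(59 49 39 36 36 9d 0c 67 b7) = 03 0e; tag = H(33 23 53 5c 5c 03 0e) = 0172 ← matches
m2: inner = H(59 49 39 36 36 84 05 be 32) = 02 c0; tag = H(33 23 53 5c 5c 02 c0) = 0223
m3: inner = H(59 49 39 36 36 62 57 4b 65) = 02 b0; tag = H(33 23 53 5c 5c 02 b0) = 0213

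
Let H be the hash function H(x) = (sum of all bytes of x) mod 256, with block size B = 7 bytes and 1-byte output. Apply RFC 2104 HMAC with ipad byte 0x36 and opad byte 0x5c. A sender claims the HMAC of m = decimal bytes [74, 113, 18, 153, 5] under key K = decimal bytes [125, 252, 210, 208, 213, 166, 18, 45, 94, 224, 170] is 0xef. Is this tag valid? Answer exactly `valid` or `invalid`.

invalid

Key decimal bytes [125, 252, 210, 208, 213, 166, 18, 45, 94, 224, 170] = 7d fc d2 d0 d5 a6 12 2d 5e e0 aa is 11 bytes > B = 7, so hash it first: H(key) = bd, then zero-pad to 7 bytes: K' = bd 00 00 00 00 00 00.
K' ⊕ ipad = 8b 36 36 36 36 36 36; K' ⊕ opad = e1 5c 5c 5c 5c 5c 5c.
Inner hash: sum = 139+54+54+54+54+54+54+74+113+18+153+5 = 826; mod 256 = 58 → 3a.
Outer hash (recomputed tag): sum = 225+92+92+92+92+92+92+58 = 835; mod 256 = 67 → 43.
Recomputed tag = 43; claimed = ef → mismatch.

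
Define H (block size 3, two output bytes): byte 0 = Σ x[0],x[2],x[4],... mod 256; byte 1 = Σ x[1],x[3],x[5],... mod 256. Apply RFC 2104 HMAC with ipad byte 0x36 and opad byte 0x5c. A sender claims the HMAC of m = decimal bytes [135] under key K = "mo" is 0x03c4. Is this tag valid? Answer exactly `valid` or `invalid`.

Key "mo" = 6d 6f is 2 bytes ≤ B = 3; zero-pad to 3 bytes: K' = 6d 6f 00.
K' ⊕ ipad = 5b 59 36; K' ⊕ opad = 31 33 5c.
Inner hash: even-index sum = 145 mod 256 = 145; odd-index sum = 224 mod 256 = 224 → 91 e0.
Outer hash (recomputed tag): even-index sum = 365 mod 256 = 109; odd-index sum = 196 mod 256 = 196 → 6d c4.
Recomputed tag = 6dc4; claimed = 03c4 → mismatch.

invalid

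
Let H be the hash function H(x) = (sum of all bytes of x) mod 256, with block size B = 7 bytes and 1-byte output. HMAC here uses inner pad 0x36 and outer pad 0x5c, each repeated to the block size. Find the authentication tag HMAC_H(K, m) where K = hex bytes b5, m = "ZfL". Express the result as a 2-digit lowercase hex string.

Key hex bytes b5 is 1 byte ≤ B = 7; zero-pad to 7 bytes: K' = b5 00 00 00 00 00 00.
K' ⊕ ipad = 83 36 36 36 36 36 36.  K' ⊕ opad = e9 5c 5c 5c 5c 5c 5c.
Inner input = (K'⊕ipad) ∥ m = 83 36 36 36 36 36 36 ∥ 5a 66 4c.
Inner hash: sum = 131+54+54+54+54+54+54+90+102+76 = 723; mod 256 = 211 → d3.
Outer input = (K'⊕opad) ∥ inner = e9 5c 5c 5c 5c 5c 5c ∥ d3.
Outer hash (tag): sum = 233+92+92+92+92+92+92+211 = 996; mod 256 = 228 → e4.

e4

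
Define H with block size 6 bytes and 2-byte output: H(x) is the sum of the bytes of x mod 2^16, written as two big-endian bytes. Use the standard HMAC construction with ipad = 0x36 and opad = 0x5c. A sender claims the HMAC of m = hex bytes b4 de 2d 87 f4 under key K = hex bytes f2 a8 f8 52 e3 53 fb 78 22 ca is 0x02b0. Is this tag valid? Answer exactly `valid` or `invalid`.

invalid

Key hex bytes f2 a8 f8 52 e3 53 fb 78 22 ca is 10 bytes > B = 6, so hash it first: H(key) = 06 79, then zero-pad to 6 bytes: K' = 06 79 00 00 00 00.
K' ⊕ ipad = 30 4f 36 36 36 36; K' ⊕ opad = 5a 25 5c 5c 5c 5c.
Inner hash: sum = 48+79+54+54+54+54+180+222+45+135+244 = 1169 → 04 91.
Outer hash (recomputed tag): sum = 90+37+92+92+92+92+4+145 = 644 → 02 84.
Recomputed tag = 0284; claimed = 02b0 → mismatch.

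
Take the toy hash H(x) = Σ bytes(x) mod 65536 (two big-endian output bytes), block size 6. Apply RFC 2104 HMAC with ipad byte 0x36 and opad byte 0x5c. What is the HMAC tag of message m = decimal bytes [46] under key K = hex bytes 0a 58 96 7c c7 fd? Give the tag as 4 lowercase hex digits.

0301

Key hex bytes 0a 58 96 7c c7 fd is exactly B = 6 bytes: K' = 0a 58 96 7c c7 fd.
K' ⊕ ipad = 3c 6e a0 4a f1 cb.  K' ⊕ opad = 56 04 ca 20 9b a1.
Inner input = (K'⊕ipad) ∥ m = 3c 6e a0 4a f1 cb ∥ 2e.
Inner hash: sum = 60+110+160+74+241+203+46 = 894 → 03 7e.
Outer input = (K'⊕opad) ∥ inner = 56 04 ca 20 9b a1 ∥ 03 7e.
Outer hash (tag): sum = 86+4+202+32+155+161+3+126 = 769 → 03 01.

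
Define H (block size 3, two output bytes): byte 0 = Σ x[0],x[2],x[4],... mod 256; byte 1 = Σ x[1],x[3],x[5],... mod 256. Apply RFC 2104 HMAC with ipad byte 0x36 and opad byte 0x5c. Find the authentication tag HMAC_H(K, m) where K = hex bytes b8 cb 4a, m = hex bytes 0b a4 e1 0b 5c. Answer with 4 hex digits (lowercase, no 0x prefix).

Key hex bytes b8 cb 4a is exactly B = 3 bytes: K' = b8 cb 4a.
K' ⊕ ipad = 8e fd 7c.  K' ⊕ opad = e4 97 16.
Inner input = (K'⊕ipad) ∥ m = 8e fd 7c ∥ 0b a4 e1 0b 5c.
Inner hash: even-index sum = 441 mod 256 = 185; odd-index sum = 581 mod 256 = 69 → b9 45.
Outer input = (K'⊕opad) ∥ inner = e4 97 16 ∥ b9 45.
Outer hash (tag): even-index sum = 319 mod 256 = 63; odd-index sum = 336 mod 256 = 80 → 3f 50.

3f50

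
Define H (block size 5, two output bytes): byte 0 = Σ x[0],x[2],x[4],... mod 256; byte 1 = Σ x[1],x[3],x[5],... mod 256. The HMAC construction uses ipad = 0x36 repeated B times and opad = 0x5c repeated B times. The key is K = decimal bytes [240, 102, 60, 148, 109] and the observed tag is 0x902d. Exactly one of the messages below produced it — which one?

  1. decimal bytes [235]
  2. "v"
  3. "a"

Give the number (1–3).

Key decimal bytes [240, 102, 60, 148, 109] = f0 66 3c 94 6d is exactly B = 5 bytes: K' = f0 66 3c 94 6d.
K' ⊕ ipad = c6 50 0a a2 5b; K' ⊕ opad = ac 3a 60 c8 31.
m1: inner = H(c6 50 0a a2 5b eb) = 2b dd; tag = H(ac 3a 60 c8 31 2b dd) = 1a2d
m2: inner = H(c6 50 0a a2 5b 76) = 2b 68; tag = H(ac 3a 60 c8 31 2b 68) = a52d
m3: inner = H(c6 50 0a a2 5b 61) = 2b 53; tag = H(ac 3a 60 c8 31 2b 53) = 902d ← matches

3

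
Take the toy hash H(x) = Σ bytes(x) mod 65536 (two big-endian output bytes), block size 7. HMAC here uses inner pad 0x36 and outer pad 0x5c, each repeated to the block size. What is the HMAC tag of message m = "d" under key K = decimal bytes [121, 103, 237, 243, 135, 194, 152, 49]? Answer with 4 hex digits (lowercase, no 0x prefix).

033c

Key decimal bytes [121, 103, 237, 243, 135, 194, 152, 49] = 79 67 ed f3 87 c2 98 31 is 8 bytes > B = 7, so hash it first: H(key) = 04 d2, then zero-pad to 7 bytes: K' = 04 d2 00 00 00 00 00.
K' ⊕ ipad = 32 e4 36 36 36 36 36.  K' ⊕ opad = 58 8e 5c 5c 5c 5c 5c.
Inner input = (K'⊕ipad) ∥ m = 32 e4 36 36 36 36 36 ∥ 64.
Inner hash: sum = 50+228+54+54+54+54+54+100 = 648 → 02 88.
Outer input = (K'⊕opad) ∥ inner = 58 8e 5c 5c 5c 5c 5c ∥ 02 88.
Outer hash (tag): sum = 88+142+92+92+92+92+92+2+136 = 828 → 03 3c.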